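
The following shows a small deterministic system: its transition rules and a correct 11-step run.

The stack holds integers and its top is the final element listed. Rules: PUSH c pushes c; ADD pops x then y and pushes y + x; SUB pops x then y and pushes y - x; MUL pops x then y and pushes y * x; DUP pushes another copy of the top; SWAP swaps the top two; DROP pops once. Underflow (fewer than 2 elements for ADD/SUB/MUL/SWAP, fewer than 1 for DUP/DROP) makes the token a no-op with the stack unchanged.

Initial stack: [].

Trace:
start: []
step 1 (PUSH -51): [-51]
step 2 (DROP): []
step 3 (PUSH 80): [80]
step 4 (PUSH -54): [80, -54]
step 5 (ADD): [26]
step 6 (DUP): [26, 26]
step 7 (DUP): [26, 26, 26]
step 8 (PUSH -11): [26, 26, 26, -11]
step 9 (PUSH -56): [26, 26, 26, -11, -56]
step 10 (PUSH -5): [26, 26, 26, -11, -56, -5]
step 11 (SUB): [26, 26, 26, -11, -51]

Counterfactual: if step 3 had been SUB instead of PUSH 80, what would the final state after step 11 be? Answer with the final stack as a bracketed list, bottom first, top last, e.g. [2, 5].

[-54, -54, -54, -11, -51]

(re-executing from step 3 with the substitution; state before step 3: [])
step 3 (SUB): []
step 4 (PUSH -54): [-54]
step 5 (ADD): [-54]
step 6 (DUP): [-54, -54]
step 7 (DUP): [-54, -54, -54]
step 8 (PUSH -11): [-54, -54, -54, -11]
step 9 (PUSH -56): [-54, -54, -54, -11, -56]
step 10 (PUSH -5): [-54, -54, -54, -11, -56, -5]
step 11 (SUB): [-54, -54, -54, -11, -51]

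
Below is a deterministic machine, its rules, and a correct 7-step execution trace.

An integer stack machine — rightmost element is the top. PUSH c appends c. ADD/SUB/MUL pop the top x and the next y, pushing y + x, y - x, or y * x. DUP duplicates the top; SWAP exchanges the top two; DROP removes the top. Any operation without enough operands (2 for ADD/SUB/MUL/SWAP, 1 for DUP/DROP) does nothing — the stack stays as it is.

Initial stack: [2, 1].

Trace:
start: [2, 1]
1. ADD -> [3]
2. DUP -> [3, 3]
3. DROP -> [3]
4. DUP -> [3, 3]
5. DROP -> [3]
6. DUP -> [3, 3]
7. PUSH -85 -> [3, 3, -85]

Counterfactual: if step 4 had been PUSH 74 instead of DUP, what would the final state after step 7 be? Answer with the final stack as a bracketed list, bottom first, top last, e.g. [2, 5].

(re-executing from step 4 with the substitution; state before step 4: [3])
4. PUSH 74 -> [3, 74]
5. DROP -> [3]
6. DUP -> [3, 3]
7. PUSH -85 -> [3, 3, -85]

[3, 3, -85]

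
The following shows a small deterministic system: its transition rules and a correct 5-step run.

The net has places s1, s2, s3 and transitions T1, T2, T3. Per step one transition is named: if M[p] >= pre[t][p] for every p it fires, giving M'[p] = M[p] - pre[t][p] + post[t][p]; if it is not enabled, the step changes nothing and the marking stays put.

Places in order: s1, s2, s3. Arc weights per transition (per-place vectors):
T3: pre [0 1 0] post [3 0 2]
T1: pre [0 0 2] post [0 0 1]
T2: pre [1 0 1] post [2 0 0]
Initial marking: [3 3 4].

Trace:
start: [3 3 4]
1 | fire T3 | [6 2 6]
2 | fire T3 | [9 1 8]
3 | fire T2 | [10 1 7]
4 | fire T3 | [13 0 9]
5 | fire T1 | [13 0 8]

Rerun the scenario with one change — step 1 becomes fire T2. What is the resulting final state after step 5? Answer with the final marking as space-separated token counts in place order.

11 1 5

(re-executing from step 1 with the substitution; state before step 1: [3 3 4])
1 | fire T2 | [4 3 3]
2 | fire T3 | [7 2 5]
3 | fire T2 | [8 2 4]
4 | fire T3 | [11 1 6]
5 | fire T1 | [11 1 5]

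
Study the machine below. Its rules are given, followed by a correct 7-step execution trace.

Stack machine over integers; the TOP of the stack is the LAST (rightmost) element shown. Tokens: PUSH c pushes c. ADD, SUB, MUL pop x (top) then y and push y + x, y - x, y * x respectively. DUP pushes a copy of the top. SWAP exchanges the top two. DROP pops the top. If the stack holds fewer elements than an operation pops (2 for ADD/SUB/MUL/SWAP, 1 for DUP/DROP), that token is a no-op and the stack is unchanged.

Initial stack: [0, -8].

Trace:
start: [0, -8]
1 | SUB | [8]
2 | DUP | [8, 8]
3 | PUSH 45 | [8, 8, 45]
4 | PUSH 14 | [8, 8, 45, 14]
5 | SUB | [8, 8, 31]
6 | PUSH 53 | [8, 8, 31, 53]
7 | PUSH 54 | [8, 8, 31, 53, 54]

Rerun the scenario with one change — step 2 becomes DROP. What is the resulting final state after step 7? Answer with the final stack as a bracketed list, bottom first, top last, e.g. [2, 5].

[31, 53, 54]

(re-executing from step 2 with the substitution; state before step 2: [8])
2 | DROP | []
3 | PUSH 45 | [45]
4 | PUSH 14 | [45, 14]
5 | SUB | [31]
6 | PUSH 53 | [31, 53]
7 | PUSH 54 | [31, 53, 54]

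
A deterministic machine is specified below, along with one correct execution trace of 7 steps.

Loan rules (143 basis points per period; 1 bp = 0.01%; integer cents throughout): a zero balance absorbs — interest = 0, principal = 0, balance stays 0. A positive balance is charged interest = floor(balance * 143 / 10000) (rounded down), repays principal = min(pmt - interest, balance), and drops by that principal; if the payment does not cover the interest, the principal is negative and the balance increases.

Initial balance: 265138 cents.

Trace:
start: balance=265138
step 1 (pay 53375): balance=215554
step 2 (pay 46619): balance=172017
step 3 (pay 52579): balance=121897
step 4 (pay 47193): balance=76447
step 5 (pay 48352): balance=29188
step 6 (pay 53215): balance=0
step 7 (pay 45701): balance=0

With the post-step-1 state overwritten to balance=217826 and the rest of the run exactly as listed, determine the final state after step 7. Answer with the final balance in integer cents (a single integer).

0

state after step 1 := balance=217826
step 2 (pay 46619): balance=174321
step 3 (pay 52579): balance=124234
step 4 (pay 47193): balance=78817
step 5 (pay 48352): balance=31592
step 6 (pay 53215): balance=0
step 7 (pay 45701): balance=0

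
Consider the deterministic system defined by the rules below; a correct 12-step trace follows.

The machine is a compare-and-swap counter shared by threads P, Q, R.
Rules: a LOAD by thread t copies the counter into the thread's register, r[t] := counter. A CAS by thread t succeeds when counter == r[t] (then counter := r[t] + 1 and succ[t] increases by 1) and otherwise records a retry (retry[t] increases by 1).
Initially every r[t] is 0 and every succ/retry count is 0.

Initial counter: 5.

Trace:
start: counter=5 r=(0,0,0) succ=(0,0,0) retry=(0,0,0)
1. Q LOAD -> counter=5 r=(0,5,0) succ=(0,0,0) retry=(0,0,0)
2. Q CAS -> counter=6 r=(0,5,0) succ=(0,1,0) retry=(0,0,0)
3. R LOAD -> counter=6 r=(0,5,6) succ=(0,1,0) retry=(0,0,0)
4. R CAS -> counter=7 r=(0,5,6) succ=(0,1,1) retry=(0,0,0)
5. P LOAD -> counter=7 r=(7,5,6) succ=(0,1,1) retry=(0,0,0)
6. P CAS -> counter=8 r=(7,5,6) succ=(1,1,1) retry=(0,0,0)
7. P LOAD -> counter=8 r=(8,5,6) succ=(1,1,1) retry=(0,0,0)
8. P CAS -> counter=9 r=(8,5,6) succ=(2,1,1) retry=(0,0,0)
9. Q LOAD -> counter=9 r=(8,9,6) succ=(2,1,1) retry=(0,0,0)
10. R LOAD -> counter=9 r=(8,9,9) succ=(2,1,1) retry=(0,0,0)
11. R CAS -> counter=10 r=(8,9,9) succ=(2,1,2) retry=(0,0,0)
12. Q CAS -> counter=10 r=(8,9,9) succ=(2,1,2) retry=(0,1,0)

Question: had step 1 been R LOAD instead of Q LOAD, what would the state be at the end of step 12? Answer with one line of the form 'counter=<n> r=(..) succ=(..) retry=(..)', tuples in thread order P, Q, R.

counter=9 r=(7,8,8) succ=(2,0,2) retry=(0,2,0)

(re-executing from step 1 with the substitution; state before step 1: counter=5 r=(0,0,0) succ=(0,0,0) retry=(0,0,0))
1. R LOAD -> counter=5 r=(0,0,5) succ=(0,0,0) retry=(0,0,0)
2. Q CAS -> counter=5 r=(0,0,5) succ=(0,0,0) retry=(0,1,0)
3. R LOAD -> counter=5 r=(0,0,5) succ=(0,0,0) retry=(0,1,0)
4. R CAS -> counter=6 r=(0,0,5) succ=(0,0,1) retry=(0,1,0)
5. P LOAD -> counter=6 r=(6,0,5) succ=(0,0,1) retry=(0,1,0)
6. P CAS -> counter=7 r=(6,0,5) succ=(1,0,1) retry=(0,1,0)
7. P LOAD -> counter=7 r=(7,0,5) succ=(1,0,1) retry=(0,1,0)
8. P CAS -> counter=8 r=(7,0,5) succ=(2,0,1) retry=(0,1,0)
9. Q LOAD -> counter=8 r=(7,8,5) succ=(2,0,1) retry=(0,1,0)
10. R LOAD -> counter=8 r=(7,8,8) succ=(2,0,1) retry=(0,1,0)
11. R CAS -> counter=9 r=(7,8,8) succ=(2,0,2) retry=(0,1,0)
12. Q CAS -> counter=9 r=(7,8,8) succ=(2,0,2) retry=(0,2,0)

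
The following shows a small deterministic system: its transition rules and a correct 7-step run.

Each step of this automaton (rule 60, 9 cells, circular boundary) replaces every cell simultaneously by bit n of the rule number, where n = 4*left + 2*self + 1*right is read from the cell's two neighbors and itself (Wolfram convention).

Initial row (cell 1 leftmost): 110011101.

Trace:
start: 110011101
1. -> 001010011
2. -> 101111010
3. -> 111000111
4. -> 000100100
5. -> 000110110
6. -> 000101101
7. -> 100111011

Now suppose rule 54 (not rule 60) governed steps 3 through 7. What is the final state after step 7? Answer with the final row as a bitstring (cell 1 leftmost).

110000111

(re-executing steps 3..7 under rule 54; state before step 3: 101111010)
3. -> 110000111
4. -> 001001000
5. -> 011111100
6. -> 100000010
7. -> 110000111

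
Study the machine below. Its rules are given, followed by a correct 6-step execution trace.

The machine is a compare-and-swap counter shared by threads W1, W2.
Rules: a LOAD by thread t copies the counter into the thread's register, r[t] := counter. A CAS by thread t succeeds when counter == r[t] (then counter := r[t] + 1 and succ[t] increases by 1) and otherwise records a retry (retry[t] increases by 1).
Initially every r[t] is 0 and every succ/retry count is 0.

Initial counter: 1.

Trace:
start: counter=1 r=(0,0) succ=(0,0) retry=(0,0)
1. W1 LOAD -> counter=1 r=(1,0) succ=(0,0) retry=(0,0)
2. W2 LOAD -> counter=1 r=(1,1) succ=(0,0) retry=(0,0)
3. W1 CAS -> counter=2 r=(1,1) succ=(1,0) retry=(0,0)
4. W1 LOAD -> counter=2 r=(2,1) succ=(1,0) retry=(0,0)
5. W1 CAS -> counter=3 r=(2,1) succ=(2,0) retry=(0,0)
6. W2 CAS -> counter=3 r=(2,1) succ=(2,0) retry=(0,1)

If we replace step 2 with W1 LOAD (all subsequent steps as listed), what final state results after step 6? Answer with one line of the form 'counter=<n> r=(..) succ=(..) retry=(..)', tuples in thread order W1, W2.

(re-executing from step 2 with the substitution; state before step 2: counter=1 r=(1,0) succ=(0,0) retry=(0,0))
2. W1 LOAD -> counter=1 r=(1,0) succ=(0,0) retry=(0,0)
3. W1 CAS -> counter=2 r=(1,0) succ=(1,0) retry=(0,0)
4. W1 LOAD -> counter=2 r=(2,0) succ=(1,0) retry=(0,0)
5. W1 CAS -> counter=3 r=(2,0) succ=(2,0) retry=(0,0)
6. W2 CAS -> counter=3 r=(2,0) succ=(2,0) retry=(0,1)

counter=3 r=(2,0) succ=(2,0) retry=(0,1)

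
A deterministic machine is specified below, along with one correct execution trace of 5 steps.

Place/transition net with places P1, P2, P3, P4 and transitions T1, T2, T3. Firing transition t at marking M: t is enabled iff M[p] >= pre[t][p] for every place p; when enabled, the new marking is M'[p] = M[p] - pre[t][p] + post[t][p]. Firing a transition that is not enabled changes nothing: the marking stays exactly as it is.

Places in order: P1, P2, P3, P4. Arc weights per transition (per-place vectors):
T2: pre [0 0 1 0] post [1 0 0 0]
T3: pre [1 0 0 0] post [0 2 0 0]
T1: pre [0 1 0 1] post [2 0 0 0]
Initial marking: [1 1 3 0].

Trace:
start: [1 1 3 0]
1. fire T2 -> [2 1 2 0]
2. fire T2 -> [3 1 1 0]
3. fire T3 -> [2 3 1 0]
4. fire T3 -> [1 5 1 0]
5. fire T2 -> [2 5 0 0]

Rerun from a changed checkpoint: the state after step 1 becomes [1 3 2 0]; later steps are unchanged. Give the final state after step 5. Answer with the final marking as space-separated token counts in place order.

state after step 1 := [1 3 2 0]
2. fire T2 -> [2 3 1 0]
3. fire T3 -> [1 5 1 0]
4. fire T3 -> [0 7 1 0]
5. fire T2 -> [1 7 0 0]

1 7 0 0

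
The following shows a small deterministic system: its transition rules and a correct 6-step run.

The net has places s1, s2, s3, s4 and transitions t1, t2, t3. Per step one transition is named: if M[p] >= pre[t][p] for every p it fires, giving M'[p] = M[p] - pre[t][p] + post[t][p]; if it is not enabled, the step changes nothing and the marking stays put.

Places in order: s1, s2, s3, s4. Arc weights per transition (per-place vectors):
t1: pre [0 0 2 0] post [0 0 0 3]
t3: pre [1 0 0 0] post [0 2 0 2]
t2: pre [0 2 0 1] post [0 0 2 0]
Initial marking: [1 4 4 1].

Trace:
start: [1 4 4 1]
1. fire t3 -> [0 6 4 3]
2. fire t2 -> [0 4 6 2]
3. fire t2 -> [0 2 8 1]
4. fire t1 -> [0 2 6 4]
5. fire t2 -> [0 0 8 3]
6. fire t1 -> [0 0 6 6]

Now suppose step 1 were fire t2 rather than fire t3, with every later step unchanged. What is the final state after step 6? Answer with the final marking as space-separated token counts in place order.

(re-executing from step 1 with the substitution; state before step 1: [1 4 4 1])
1. fire t2 -> [1 2 6 0]
2. fire t2 -> [1 2 6 0]
3. fire t2 -> [1 2 6 0]
4. fire t1 -> [1 2 4 3]
5. fire t2 -> [1 0 6 2]
6. fire t1 -> [1 0 4 5]

1 0 4 5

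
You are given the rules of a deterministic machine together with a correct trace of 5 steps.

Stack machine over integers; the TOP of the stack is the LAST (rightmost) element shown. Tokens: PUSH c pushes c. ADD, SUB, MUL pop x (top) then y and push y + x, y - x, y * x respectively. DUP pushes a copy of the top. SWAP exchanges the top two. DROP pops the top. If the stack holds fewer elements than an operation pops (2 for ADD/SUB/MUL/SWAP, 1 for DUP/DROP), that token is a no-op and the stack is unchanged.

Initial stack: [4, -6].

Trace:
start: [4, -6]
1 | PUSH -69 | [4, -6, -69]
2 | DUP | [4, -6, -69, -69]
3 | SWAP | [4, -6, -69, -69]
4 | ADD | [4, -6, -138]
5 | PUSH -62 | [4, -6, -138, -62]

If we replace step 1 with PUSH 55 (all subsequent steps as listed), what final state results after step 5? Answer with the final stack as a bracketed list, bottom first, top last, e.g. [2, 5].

[4, -6, 110, -62]

(re-executing from step 1 with the substitution; state before step 1: [4, -6])
1 | PUSH 55 | [4, -6, 55]
2 | DUP | [4, -6, 55, 55]
3 | SWAP | [4, -6, 55, 55]
4 | ADD | [4, -6, 110]
5 | PUSH -62 | [4, -6, 110, -62]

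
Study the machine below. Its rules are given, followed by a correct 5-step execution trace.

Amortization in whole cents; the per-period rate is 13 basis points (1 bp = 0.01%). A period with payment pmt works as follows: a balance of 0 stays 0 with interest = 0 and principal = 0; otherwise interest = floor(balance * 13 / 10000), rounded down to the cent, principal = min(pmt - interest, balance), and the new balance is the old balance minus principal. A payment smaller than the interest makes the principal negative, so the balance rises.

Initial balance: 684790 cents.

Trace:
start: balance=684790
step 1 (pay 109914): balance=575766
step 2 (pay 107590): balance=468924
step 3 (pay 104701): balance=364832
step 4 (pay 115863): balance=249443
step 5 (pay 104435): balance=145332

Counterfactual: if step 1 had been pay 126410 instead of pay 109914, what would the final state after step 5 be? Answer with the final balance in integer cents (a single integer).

128750

(re-executing from step 1 with the substitution; state before step 1: balance=684790)
step 1 (pay 126410): balance=559270
step 2 (pay 107590): balance=452407
step 3 (pay 104701): balance=348294
step 4 (pay 115863): balance=232883
step 5 (pay 104435): balance=128750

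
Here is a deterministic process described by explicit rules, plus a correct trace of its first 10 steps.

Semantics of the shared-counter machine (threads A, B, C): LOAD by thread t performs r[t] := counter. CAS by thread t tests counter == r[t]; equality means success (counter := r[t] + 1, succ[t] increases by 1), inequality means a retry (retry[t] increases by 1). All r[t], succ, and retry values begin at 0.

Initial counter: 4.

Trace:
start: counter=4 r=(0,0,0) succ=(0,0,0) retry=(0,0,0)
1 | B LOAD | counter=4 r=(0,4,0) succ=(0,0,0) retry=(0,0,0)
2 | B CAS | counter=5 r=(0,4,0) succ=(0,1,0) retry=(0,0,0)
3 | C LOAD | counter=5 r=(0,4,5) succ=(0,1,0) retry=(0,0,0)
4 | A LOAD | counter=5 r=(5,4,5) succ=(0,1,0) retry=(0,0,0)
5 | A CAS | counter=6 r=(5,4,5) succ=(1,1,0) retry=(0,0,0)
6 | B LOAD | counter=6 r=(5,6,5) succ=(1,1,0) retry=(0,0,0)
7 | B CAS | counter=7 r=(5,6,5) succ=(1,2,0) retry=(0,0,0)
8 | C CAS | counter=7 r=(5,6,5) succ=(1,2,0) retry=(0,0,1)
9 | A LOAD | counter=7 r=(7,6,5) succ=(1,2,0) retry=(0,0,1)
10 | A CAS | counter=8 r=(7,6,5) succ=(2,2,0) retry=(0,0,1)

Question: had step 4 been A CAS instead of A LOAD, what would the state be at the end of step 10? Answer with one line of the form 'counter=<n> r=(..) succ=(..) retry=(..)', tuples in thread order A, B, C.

counter=7 r=(6,5,5) succ=(1,2,0) retry=(2,0,1)

(re-executing from step 4 with the substitution; state before step 4: counter=5 r=(0,4,5) succ=(0,1,0) retry=(0,0,0))
4 | A CAS | counter=5 r=(0,4,5) succ=(0,1,0) retry=(1,0,0)
5 | A CAS | counter=5 r=(0,4,5) succ=(0,1,0) retry=(2,0,0)
6 | B LOAD | counter=5 r=(0,5,5) succ=(0,1,0) retry=(2,0,0)
7 | B CAS | counter=6 r=(0,5,5) succ=(0,2,0) retry=(2,0,0)
8 | C CAS | counter=6 r=(0,5,5) succ=(0,2,0) retry=(2,0,1)
9 | A LOAD | counter=6 r=(6,5,5) succ=(0,2,0) retry=(2,0,1)
10 | A CAS | counter=7 r=(6,5,5) succ=(1,2,0) retry=(2,0,1)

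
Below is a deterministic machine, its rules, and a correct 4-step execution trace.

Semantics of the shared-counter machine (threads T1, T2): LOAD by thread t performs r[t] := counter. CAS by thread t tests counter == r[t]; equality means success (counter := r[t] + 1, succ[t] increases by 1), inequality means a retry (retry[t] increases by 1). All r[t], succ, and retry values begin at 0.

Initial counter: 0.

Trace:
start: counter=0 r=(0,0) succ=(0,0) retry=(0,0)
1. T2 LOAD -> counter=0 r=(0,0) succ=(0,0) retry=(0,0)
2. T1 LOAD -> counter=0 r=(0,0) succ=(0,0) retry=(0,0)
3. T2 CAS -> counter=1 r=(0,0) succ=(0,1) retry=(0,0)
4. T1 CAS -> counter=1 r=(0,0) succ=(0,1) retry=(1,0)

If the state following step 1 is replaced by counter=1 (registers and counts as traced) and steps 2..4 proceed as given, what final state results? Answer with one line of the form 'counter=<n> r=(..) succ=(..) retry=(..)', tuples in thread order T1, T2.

state after step 1 := counter=1 r=(0,0) succ=(0,0) retry=(0,0)
2. T1 LOAD -> counter=1 r=(1,0) succ=(0,0) retry=(0,0)
3. T2 CAS -> counter=1 r=(1,0) succ=(0,0) retry=(0,1)
4. T1 CAS -> counter=2 r=(1,0) succ=(1,0) retry=(0,1)

counter=2 r=(1,0) succ=(1,0) retry=(0,1)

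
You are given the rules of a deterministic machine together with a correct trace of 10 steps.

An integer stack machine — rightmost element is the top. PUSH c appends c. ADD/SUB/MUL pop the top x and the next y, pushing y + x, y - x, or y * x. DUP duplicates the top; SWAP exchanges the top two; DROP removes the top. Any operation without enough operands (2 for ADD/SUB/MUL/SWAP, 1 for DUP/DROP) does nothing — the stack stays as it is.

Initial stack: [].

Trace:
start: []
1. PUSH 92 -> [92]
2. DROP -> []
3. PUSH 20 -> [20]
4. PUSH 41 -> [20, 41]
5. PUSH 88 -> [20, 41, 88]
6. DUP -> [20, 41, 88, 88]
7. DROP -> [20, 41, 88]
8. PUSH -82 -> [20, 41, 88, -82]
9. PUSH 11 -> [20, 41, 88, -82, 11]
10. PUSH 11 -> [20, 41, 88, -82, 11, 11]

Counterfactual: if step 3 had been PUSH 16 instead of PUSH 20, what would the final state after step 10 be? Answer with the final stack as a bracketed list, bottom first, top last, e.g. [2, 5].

(re-executing from step 3 with the substitution; state before step 3: [])
3. PUSH 16 -> [16]
4. PUSH 41 -> [16, 41]
5. PUSH 88 -> [16, 41, 88]
6. DUP -> [16, 41, 88, 88]
7. DROP -> [16, 41, 88]
8. PUSH -82 -> [16, 41, 88, -82]
9. PUSH 11 -> [16, 41, 88, -82, 11]
10. PUSH 11 -> [16, 41, 88, -82, 11, 11]

[16, 41, 88, -82, 11, 11]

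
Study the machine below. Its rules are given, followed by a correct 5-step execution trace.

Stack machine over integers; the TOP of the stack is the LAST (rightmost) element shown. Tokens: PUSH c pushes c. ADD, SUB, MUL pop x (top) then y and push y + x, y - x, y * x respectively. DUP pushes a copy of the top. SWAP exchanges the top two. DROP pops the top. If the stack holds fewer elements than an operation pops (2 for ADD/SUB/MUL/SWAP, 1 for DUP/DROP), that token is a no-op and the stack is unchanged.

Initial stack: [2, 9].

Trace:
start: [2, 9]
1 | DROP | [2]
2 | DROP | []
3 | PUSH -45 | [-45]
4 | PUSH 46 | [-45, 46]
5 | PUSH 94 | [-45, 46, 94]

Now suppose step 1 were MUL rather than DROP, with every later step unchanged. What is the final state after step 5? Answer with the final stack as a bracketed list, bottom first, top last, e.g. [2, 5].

[-45, 46, 94]

(re-executing from step 1 with the substitution; state before step 1: [2, 9])
1 | MUL | [18]
2 | DROP | []
3 | PUSH -45 | [-45]
4 | PUSH 46 | [-45, 46]
5 | PUSH 94 | [-45, 46, 94]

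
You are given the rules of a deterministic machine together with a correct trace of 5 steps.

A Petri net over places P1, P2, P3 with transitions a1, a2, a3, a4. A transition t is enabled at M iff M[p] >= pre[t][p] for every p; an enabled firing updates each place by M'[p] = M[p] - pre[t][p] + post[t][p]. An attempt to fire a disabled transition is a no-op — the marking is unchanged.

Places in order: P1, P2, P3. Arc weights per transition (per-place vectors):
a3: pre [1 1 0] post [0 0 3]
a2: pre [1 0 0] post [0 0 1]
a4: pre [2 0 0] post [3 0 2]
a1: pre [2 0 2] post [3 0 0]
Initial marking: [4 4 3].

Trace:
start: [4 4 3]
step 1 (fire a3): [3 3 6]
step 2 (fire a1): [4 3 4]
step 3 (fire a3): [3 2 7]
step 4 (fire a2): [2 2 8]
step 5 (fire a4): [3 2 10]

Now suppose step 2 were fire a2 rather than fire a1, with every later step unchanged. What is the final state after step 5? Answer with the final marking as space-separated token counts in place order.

(re-executing from step 2 with the substitution; state before step 2: [3 3 6])
step 2 (fire a2): [2 3 7]
step 3 (fire a3): [1 2 10]
step 4 (fire a2): [0 2 11]
step 5 (fire a4): [0 2 11]

0 2 11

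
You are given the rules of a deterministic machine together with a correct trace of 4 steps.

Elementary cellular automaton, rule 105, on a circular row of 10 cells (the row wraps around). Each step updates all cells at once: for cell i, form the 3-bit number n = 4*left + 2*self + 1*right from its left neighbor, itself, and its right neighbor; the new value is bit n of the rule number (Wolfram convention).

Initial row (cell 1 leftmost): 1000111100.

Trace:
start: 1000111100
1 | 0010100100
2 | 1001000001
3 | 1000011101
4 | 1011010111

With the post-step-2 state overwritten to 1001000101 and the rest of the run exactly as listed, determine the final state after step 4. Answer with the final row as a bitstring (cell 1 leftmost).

state after step 2 := 1001000101
3 | 1000010011
4 | 1011000010

1011000010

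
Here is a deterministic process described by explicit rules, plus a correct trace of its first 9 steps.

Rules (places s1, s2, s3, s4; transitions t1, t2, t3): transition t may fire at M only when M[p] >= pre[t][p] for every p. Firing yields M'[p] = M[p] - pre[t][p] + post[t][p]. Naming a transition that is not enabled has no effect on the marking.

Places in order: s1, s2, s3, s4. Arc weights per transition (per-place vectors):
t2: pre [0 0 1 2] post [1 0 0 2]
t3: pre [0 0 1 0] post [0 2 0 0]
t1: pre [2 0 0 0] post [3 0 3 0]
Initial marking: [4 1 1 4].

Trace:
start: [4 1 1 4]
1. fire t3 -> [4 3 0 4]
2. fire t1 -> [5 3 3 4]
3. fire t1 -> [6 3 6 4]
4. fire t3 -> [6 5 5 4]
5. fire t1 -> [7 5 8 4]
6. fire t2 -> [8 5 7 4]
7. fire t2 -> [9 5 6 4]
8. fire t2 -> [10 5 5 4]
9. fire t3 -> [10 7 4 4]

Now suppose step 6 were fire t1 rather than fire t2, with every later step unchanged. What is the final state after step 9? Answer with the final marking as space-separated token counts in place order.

(re-executing from step 6 with the substitution; state before step 6: [7 5 8 4])
6. fire t1 -> [8 5 11 4]
7. fire t2 -> [9 5 10 4]
8. fire t2 -> [10 5 9 4]
9. fire t3 -> [10 7 8 4]

10 7 8 4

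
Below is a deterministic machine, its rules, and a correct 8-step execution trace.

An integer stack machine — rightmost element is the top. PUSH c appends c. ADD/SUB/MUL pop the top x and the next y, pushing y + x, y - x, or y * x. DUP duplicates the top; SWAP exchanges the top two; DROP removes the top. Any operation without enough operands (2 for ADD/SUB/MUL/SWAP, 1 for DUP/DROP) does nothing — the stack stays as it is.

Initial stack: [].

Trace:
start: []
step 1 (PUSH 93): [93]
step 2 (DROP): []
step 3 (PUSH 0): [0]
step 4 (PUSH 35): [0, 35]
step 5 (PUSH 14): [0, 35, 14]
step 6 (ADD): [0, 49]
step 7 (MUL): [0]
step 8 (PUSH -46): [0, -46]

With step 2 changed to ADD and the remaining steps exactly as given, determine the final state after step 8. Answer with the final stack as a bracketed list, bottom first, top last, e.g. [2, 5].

[93, 0, -46]

(re-executing from step 2 with the substitution; state before step 2: [93])
step 2 (ADD): [93]
step 3 (PUSH 0): [93, 0]
step 4 (PUSH 35): [93, 0, 35]
step 5 (PUSH 14): [93, 0, 35, 14]
step 6 (ADD): [93, 0, 49]
step 7 (MUL): [93, 0]
step 8 (PUSH -46): [93, 0, -46]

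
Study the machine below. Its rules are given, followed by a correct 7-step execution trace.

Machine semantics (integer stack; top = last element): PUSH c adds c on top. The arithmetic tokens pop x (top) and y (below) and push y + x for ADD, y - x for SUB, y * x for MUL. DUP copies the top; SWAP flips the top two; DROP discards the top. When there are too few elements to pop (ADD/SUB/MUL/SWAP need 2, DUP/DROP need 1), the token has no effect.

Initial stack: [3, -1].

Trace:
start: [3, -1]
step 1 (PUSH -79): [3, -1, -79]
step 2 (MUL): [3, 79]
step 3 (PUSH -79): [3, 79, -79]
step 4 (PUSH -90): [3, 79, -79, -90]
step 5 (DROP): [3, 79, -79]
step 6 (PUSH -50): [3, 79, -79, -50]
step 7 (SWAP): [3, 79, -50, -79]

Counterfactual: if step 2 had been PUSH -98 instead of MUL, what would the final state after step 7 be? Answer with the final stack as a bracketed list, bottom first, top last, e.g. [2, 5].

(re-executing from step 2 with the substitution; state before step 2: [3, -1, -79])
step 2 (PUSH -98): [3, -1, -79, -98]
step 3 (PUSH -79): [3, -1, -79, -98, -79]
step 4 (PUSH -90): [3, -1, -79, -98, -79, -90]
step 5 (DROP): [3, -1, -79, -98, -79]
step 6 (PUSH -50): [3, -1, -79, -98, -79, -50]
step 7 (SWAP): [3, -1, -79, -98, -50, -79]

[3, -1, -79, -98, -50, -79]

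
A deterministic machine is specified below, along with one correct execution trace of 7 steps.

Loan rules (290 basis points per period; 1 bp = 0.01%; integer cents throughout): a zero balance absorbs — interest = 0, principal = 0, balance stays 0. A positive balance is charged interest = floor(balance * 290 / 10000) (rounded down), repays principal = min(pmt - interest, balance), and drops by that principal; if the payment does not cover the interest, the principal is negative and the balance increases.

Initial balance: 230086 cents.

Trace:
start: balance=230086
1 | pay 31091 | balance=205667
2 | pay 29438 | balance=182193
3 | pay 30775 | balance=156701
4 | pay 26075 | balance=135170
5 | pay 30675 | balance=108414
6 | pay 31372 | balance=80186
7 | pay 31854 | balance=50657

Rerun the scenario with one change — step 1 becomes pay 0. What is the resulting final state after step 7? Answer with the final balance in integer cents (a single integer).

87565

(re-executing from step 1 with the substitution; state before step 1: balance=230086)
1 | pay 0 | balance=236758
2 | pay 29438 | balance=214185
3 | pay 30775 | balance=189621
4 | pay 26075 | balance=169045
5 | pay 30675 | balance=143272
6 | pay 31372 | balance=116054
7 | pay 31854 | balance=87565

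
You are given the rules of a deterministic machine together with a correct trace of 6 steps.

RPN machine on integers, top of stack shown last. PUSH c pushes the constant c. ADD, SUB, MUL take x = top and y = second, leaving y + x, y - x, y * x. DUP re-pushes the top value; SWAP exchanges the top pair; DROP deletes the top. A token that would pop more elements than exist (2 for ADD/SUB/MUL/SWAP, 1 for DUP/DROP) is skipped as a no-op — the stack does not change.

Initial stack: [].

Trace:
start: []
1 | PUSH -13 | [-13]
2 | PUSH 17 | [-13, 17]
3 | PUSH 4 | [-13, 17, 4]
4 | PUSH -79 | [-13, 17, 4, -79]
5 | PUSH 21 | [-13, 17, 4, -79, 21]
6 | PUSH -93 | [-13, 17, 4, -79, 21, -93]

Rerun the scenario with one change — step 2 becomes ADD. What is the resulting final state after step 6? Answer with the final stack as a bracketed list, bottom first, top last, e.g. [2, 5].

(re-executing from step 2 with the substitution; state before step 2: [-13])
2 | ADD | [-13]
3 | PUSH 4 | [-13, 4]
4 | PUSH -79 | [-13, 4, -79]
5 | PUSH 21 | [-13, 4, -79, 21]
6 | PUSH -93 | [-13, 4, -79, 21, -93]

[-13, 4, -79, 21, -93]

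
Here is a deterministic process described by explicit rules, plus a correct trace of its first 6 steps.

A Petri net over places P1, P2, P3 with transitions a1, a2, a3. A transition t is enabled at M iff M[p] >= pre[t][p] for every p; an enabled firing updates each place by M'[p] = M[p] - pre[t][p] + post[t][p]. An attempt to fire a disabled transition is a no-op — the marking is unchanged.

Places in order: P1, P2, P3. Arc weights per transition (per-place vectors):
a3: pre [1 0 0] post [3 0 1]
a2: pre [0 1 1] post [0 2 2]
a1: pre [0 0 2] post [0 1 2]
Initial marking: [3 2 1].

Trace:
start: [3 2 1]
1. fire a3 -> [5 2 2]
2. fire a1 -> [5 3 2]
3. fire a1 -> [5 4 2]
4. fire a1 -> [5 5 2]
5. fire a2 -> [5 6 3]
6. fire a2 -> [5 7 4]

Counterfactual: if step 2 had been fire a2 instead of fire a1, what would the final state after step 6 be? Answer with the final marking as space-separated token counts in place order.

5 7 5

(re-executing from step 2 with the substitution; state before step 2: [5 2 2])
2. fire a2 -> [5 3 3]
3. fire a1 -> [5 4 3]
4. fire a1 -> [5 5 3]
5. fire a2 -> [5 6 4]
6. fire a2 -> [5 7 5]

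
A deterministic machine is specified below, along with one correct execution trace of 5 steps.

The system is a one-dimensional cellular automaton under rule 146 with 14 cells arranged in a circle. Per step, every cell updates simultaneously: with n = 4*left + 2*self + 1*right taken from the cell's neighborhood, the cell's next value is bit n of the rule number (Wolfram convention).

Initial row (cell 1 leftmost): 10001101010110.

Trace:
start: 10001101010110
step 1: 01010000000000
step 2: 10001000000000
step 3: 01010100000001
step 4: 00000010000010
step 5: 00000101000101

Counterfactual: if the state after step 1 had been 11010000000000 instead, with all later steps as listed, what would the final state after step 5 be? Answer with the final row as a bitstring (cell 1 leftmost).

10010101001010

state after step 1 := 11010000000000
step 2: 00001000000001
step 3: 10010100000010
step 4: 01100010000100
step 5: 10010101001010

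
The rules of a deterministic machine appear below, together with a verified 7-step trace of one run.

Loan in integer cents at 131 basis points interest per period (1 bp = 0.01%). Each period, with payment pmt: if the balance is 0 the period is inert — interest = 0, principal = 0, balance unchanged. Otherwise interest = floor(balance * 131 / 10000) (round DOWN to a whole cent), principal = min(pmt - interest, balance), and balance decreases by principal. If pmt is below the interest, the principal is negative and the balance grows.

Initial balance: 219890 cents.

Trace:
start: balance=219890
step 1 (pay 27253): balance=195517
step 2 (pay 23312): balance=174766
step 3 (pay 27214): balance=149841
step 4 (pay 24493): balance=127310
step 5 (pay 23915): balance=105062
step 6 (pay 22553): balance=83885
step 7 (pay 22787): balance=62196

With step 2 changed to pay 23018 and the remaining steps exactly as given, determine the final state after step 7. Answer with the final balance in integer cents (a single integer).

62510

(re-executing from step 2 with the substitution; state before step 2: balance=195517)
step 2 (pay 23018): balance=175060
step 3 (pay 27214): balance=150139
step 4 (pay 24493): balance=127612
step 5 (pay 23915): balance=105368
step 6 (pay 22553): balance=84195
step 7 (pay 22787): balance=62510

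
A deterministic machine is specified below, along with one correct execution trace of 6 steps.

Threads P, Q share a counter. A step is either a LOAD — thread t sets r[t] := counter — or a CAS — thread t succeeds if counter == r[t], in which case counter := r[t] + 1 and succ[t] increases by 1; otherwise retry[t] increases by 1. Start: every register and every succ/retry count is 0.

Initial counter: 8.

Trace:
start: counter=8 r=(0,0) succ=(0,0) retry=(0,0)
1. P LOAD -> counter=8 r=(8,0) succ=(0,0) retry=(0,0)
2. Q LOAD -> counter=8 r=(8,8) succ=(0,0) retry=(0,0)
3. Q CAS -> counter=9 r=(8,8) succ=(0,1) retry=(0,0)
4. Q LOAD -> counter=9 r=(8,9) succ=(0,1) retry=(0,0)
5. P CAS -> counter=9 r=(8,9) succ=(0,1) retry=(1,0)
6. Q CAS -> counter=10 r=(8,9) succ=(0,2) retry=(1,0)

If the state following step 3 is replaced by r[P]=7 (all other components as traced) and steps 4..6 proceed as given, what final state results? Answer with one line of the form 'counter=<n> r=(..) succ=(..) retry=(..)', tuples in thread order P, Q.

state after step 3 := counter=9 r=(7,8) succ=(0,1) retry=(0,0)
4. Q LOAD -> counter=9 r=(7,9) succ=(0,1) retry=(0,0)
5. P CAS -> counter=9 r=(7,9) succ=(0,1) retry=(1,0)
6. Q CAS -> counter=10 r=(7,9) succ=(0,2) retry=(1,0)

counter=10 r=(7,9) succ=(0,2) retry=(1,0)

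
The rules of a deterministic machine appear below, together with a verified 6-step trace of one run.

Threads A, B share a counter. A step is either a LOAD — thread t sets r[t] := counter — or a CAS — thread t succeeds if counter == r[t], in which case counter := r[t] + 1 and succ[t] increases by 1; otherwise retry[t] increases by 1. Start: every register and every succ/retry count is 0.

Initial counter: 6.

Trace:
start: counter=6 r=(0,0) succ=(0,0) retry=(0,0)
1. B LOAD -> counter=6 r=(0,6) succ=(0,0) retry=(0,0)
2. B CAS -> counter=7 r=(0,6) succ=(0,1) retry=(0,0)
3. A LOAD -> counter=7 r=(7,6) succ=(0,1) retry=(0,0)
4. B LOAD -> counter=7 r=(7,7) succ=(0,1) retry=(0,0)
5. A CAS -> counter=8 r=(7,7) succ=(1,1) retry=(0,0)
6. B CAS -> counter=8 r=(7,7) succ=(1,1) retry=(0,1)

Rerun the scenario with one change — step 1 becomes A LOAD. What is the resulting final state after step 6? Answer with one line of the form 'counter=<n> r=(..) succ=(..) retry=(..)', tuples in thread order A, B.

(re-executing from step 1 with the substitution; state before step 1: counter=6 r=(0,0) succ=(0,0) retry=(0,0))
1. A LOAD -> counter=6 r=(6,0) succ=(0,0) retry=(0,0)
2. B CAS -> counter=6 r=(6,0) succ=(0,0) retry=(0,1)
3. A LOAD -> counter=6 r=(6,0) succ=(0,0) retry=(0,1)
4. B LOAD -> counter=6 r=(6,6) succ=(0,0) retry=(0,1)
5. A CAS -> counter=7 r=(6,6) succ=(1,0) retry=(0,1)
6. B CAS -> counter=7 r=(6,6) succ=(1,0) retry=(0,2)

counter=7 r=(6,6) succ=(1,0) retry=(0,2)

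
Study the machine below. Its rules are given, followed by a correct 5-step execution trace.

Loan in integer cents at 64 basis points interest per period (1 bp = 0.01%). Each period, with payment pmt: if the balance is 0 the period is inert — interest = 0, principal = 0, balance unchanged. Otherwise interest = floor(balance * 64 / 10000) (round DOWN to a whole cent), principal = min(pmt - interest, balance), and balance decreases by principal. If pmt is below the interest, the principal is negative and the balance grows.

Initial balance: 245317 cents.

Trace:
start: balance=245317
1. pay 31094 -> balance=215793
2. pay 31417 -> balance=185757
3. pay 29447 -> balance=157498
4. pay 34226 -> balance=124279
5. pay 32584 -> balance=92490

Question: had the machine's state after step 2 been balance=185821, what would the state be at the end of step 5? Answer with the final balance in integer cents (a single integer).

state after step 2 := balance=185821
3. pay 29447 -> balance=157563
4. pay 34226 -> balance=124345
5. pay 32584 -> balance=92556

92556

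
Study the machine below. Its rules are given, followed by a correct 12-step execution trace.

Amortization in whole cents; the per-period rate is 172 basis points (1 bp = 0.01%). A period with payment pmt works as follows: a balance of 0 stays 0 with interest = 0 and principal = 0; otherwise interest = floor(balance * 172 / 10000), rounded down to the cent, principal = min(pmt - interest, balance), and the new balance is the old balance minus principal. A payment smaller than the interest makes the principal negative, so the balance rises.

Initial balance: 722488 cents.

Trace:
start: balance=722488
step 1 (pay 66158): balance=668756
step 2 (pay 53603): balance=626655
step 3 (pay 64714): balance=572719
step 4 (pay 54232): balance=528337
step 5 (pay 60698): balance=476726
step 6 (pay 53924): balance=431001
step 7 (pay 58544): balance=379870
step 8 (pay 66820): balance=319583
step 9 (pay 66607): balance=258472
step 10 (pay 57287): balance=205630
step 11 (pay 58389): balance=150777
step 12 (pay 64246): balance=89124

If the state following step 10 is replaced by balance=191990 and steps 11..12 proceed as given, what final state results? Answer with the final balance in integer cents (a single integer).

state after step 10 := balance=191990
step 11 (pay 58389): balance=136903
step 12 (pay 64246): balance=75011

75011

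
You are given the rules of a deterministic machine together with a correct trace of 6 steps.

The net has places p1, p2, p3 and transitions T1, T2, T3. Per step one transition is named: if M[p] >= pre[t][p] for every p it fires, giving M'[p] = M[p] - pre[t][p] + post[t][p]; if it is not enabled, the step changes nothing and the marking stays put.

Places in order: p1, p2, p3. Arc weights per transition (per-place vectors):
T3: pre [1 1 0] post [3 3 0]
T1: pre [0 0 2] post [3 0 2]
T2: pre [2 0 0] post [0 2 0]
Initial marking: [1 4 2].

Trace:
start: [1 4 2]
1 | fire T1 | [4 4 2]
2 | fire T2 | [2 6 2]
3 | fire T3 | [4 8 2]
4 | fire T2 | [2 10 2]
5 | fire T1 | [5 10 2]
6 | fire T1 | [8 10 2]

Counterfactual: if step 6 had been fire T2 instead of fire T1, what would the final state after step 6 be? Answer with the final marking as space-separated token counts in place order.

(re-executing from step 6 with the substitution; state before step 6: [5 10 2])
6 | fire T2 | [3 12 2]

3 12 2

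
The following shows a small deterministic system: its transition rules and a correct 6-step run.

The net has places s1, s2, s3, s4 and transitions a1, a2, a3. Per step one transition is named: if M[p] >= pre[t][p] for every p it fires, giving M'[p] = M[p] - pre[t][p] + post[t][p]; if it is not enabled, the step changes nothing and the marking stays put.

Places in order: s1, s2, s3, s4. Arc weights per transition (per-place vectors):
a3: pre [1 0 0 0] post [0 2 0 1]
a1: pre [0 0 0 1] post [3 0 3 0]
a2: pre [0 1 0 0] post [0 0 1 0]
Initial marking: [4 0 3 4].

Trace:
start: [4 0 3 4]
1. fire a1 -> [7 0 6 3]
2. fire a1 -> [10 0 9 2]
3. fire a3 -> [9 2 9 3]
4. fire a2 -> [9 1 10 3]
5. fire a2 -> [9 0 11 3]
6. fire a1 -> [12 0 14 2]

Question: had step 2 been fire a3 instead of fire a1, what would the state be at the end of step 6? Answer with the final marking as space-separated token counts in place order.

8 2 11 4

(re-executing from step 2 with the substitution; state before step 2: [7 0 6 3])
2. fire a3 -> [6 2 6 4]
3. fire a3 -> [5 4 6 5]
4. fire a2 -> [5 3 7 5]
5. fire a2 -> [5 2 8 5]
6. fire a1 -> [8 2 11 4]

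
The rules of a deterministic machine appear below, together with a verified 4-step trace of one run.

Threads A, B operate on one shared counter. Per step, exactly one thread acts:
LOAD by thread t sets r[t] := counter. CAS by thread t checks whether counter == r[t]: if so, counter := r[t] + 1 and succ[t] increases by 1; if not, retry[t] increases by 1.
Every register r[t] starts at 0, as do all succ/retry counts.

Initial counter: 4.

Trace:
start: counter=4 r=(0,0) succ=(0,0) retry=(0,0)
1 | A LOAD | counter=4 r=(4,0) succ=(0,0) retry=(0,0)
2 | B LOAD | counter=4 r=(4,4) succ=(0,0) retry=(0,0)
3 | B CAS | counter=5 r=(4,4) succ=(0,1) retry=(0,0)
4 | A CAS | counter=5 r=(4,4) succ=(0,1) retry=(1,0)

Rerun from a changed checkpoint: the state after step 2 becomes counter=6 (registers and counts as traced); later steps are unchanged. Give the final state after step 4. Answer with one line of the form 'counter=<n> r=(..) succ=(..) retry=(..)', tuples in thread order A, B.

counter=6 r=(4,4) succ=(0,0) retry=(1,1)

state after step 2 := counter=6 r=(4,4) succ=(0,0) retry=(0,0)
3 | B CAS | counter=6 r=(4,4) succ=(0,0) retry=(0,1)
4 | A CAS | counter=6 r=(4,4) succ=(0,0) retry=(1,1)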